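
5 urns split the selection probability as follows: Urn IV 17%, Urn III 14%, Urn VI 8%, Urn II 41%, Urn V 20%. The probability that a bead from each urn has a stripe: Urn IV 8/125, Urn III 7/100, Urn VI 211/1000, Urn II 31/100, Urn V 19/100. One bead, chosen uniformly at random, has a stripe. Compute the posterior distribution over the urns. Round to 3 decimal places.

Urn IV 0.054, Urn III 0.048, Urn VI 0.083, Urn II 0.627, Urn V 0.188

Prior × likelihood for each hypothesis:
  Urn IV: 0.17 × 0.064 = 0.01088
  Urn III: 0.14 × 0.07 = 0.0098
  Urn VI: 0.08 × 0.211 = 0.01688
  Urn II: 0.41 × 0.31 = 0.1271
  Urn V: 0.2 × 0.19 = 0.038
Total = 0.20266.
P(Urn IV | striped) = 0.01088/0.20266 ≈ 0.054
P(Urn III | striped) = 0.0098/0.20266 ≈ 0.048
P(Urn VI | striped) = 0.01688/0.20266 ≈ 0.083
P(Urn II | striped) = 0.1271/0.20266 ≈ 0.627
P(Urn V | striped) = 0.038/0.20266 ≈ 0.188
(Check: 0.054+0.048+0.083+0.627+0.188 = 1.000.)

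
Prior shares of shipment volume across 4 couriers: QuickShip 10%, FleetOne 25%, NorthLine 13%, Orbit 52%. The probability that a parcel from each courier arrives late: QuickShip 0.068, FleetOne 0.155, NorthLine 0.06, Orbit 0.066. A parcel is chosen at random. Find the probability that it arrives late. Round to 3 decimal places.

Unnormalized posteriors (prior × likelihood):
  QuickShip: 0.1 × 0.068 = 0.0068
  FleetOne: 0.25 × 0.155 = 0.03875
  NorthLine: 0.13 × 0.06 = 0.0078
  Orbit: 0.52 × 0.066 = 0.03432
P(late) = 0.0068 + 0.03875 + 0.0078 + 0.03432 = 0.08767 → 0.088.

0.088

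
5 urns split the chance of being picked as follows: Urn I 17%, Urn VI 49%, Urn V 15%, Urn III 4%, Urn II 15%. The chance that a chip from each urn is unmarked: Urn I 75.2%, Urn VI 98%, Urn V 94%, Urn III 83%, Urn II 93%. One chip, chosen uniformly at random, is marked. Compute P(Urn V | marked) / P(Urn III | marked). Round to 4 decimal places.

Taking complements, P(marked | each) = Urn I 0.248, Urn VI 0.02, Urn V 0.06, Urn III 0.17, Urn II 0.07.
Compute prior × likelihood for every hypothesis:
  Urn I: 0.17 × 0.248 = 0.04216
  Urn VI: 0.49 × 0.02 = 0.0098
  Urn V: 0.15 × 0.06 = 0.009
  Urn III: 0.04 × 0.17 = 0.0068
  Urn II: 0.15 × 0.07 = 0.0105
Total = 0.07826.
The ratio is 0.009 / 0.0068 (the normalizer cancels) = 1.3235.

1.3235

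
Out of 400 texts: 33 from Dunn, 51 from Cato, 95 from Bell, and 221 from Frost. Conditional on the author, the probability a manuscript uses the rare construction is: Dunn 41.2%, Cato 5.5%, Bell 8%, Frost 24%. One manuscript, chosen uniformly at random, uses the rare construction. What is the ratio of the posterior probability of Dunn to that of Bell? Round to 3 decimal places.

Unnormalized posteriors (prior × likelihood):
  Dunn: 0.0825 × 0.412 = 0.03399
  Cato: 0.1275 × 0.055 = 0.0070125
  Bell: 0.2375 × 0.08 = 0.019
  Frost: 0.5525 × 0.24 = 0.1326
Sum = 0.1926025.
The ratio is 0.03399 / 0.019 (the normalizer cancels) = 1.789.

1.789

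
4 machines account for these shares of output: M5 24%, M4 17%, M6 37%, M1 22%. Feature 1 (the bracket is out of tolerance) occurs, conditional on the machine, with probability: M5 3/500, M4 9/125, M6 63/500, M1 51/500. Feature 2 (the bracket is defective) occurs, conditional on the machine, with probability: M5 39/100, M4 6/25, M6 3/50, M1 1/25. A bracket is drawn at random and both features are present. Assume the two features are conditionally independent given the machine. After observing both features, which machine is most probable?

M4

Unnormalized posteriors (prior × likelihood):
  M5: 0.24 × 0.006 × 0.39 = 0.0005616
  M4: 0.17 × 0.072 × 0.24 = 0.0029376
  M6: 0.37 × 0.126 × 0.06 = 0.0027972
  M1: 0.22 × 0.102 × 0.04 = 0.0008976
Sum = 0.007194.
Largest term belongs to M4, so M4 is most probable.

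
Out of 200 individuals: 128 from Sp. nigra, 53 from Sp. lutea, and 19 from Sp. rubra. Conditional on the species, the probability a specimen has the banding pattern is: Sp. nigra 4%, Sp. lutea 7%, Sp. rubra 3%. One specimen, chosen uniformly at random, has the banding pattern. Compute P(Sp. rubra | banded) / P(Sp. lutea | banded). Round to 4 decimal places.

0.1536

Prior × likelihood for each hypothesis:
  Sp. nigra: 0.64 × 0.04 = 0.0256
  Sp. lutea: 0.265 × 0.07 = 0.01855
  Sp. rubra: 0.095 × 0.03 = 0.00285
Sum = 0.047.
The ratio is 0.00285 / 0.01855 (the normalizer cancels) = 0.1536.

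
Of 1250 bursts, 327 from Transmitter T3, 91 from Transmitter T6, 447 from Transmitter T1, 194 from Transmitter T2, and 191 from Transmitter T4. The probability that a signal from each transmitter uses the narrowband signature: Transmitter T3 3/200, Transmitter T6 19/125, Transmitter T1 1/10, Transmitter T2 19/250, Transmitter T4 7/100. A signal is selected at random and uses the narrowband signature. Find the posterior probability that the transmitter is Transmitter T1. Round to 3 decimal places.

0.488

Prior × likelihood for each hypothesis:
  Transmitter T3: 0.2616 × 0.015 = 0.003924
  Transmitter T6: 0.0728 × 0.152 = 0.0110656
  Transmitter T1: 0.3576 × 0.1 = 0.03576
  Transmitter T2: 0.1552 × 0.076 = 0.0117952
  Transmitter T4: 0.1528 × 0.07 = 0.010696
Sum = 0.0732408.
P(Transmitter T1 | evidence) = 0.03576 / 0.0732408 ≈ 0.488.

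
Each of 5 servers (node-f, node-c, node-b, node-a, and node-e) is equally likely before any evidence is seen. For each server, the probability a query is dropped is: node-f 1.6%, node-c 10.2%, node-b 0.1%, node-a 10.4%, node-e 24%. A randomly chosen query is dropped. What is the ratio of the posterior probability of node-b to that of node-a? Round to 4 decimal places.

With a uniform prior (1/5 each), posterior ∝ likelihood:
  node-f: 0.016
  node-c: 0.102
  node-b: 0.001
  node-a: 0.104
  node-e: 0.24
Normalizing constant = 0.463.
The ratio is 0.001 / 0.104 (the normalizer cancels) = 0.0096.

0.0096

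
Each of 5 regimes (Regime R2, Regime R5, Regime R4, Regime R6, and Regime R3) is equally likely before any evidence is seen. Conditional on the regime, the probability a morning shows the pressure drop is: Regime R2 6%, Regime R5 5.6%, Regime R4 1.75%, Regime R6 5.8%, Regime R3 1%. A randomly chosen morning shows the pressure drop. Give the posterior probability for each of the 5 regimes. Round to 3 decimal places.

With a uniform prior (1/5 each), posterior ∝ likelihood:
  Regime R2: 0.06
  Regime R5: 0.056
  Regime R4: 0.0175
  Regime R6: 0.058
  Regime R3: 0.01
Total = 0.2015.
P(Regime R2 | drop) = 0.06/0.2015 ≈ 0.298
P(Regime R5 | drop) = 0.056/0.2015 ≈ 0.278
P(Regime R4 | drop) = 0.0175/0.2015 ≈ 0.087
P(Regime R6 | drop) = 0.058/0.2015 ≈ 0.288
P(Regime R3 | drop) = 0.01/0.2015 ≈ 0.050

Regime R2 0.298, Regime R5 0.278, Regime R4 0.087, Regime R6 0.288, Regime R3 0.050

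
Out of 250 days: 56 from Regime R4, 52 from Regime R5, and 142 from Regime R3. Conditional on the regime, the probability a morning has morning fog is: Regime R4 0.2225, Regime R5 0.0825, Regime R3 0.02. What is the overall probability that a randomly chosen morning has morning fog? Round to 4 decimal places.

Compute prior × likelihood for every hypothesis:
  Regime R4: 0.224 × 0.2225 = 0.04984
  Regime R5: 0.208 × 0.0825 = 0.01716
  Regime R3: 0.568 × 0.02 = 0.01136
P(fog) = 0.04984 + 0.01716 + 0.01136 = 0.07836 → 0.0784.

0.0784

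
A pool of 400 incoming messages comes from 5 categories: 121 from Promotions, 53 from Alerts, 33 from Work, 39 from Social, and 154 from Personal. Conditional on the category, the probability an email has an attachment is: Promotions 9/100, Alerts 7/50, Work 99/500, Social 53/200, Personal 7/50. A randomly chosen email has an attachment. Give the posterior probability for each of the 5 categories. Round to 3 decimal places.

Unnormalized posteriors (prior × likelihood):
  Promotions: 0.3025 × 0.09 = 0.027225
  Alerts: 0.1325 × 0.14 = 0.01855
  Work: 0.0825 × 0.198 = 0.016335
  Social: 0.0975 × 0.265 = 0.0258375
  Personal: 0.385 × 0.14 = 0.0539
Total = 0.1418475.
P(Promotions | attachment) = 0.027225/0.1418475 ≈ 0.192
P(Alerts | attachment) = 0.01855/0.1418475 ≈ 0.131
P(Work | attachment) = 0.016335/0.1418475 ≈ 0.115
P(Social | attachment) = 0.0258375/0.1418475 ≈ 0.182
P(Personal | attachment) = 0.0539/0.1418475 ≈ 0.380

Promotions 0.192, Alerts 0.131, Work 0.115, Social 0.182, Personal 0.380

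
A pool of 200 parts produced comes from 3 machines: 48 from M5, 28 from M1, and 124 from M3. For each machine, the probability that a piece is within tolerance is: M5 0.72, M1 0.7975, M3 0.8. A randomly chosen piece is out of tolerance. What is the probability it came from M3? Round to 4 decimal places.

0.5648

Taking complements, P(oversize | each) = M5 0.28, M1 0.2025, M3 0.2.
By Bayes' rule, posterior ∝ prior × likelihood:
  M5: 0.24 × 0.28 = 0.0672
  M1: 0.14 × 0.2025 = 0.02835
  M3: 0.62 × 0.2 = 0.124
Normalizing constant = 0.21955.
P(M3 | evidence) = 0.124 / 0.21955 ≈ 0.5648.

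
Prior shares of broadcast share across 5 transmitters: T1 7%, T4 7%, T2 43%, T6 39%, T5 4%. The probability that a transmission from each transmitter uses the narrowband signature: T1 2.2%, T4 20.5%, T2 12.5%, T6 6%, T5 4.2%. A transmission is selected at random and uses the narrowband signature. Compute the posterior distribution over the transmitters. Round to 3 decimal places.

T1 0.016, T4 0.151, T2 0.567, T6 0.247, T5 0.018

Compute prior × likelihood for every hypothesis:
  T1: 0.07 × 0.022 = 0.00154
  T4: 0.07 × 0.205 = 0.01435
  T2: 0.43 × 0.125 = 0.05375
  T6: 0.39 × 0.06 = 0.0234
  T5: 0.04 × 0.042 = 0.00168
Total = 0.09472.
P(T1 | narrowband) = 0.00154/0.09472 ≈ 0.016
P(T4 | narrowband) = 0.01435/0.09472 ≈ 0.151
P(T2 | narrowband) = 0.05375/0.09472 ≈ 0.567
P(T6 | narrowband) = 0.0234/0.09472 ≈ 0.247
P(T5 | narrowband) = 0.00168/0.09472 ≈ 0.018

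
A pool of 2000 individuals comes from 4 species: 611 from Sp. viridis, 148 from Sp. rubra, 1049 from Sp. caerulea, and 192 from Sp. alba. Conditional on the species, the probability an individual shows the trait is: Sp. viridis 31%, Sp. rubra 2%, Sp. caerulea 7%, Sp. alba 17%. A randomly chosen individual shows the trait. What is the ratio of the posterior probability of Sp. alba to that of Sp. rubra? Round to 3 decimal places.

Prior × likelihood for each hypothesis:
  Sp. viridis: 0.3055 × 0.31 = 0.094705
  Sp. rubra: 0.074 × 0.02 = 0.00148
  Sp. caerulea: 0.5245 × 0.07 = 0.036715
  Sp. alba: 0.096 × 0.17 = 0.01632
Total = 0.14922.
The ratio is 0.01632 / 0.00148 (the normalizer cancels) = 11.027.

11.027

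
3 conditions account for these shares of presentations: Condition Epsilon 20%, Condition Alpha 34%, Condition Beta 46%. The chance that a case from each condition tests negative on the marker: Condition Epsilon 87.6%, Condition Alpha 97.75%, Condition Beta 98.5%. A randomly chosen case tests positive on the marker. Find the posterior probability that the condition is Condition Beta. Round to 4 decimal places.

0.1753

Taking complements, P(marker-positive | each) = Condition Epsilon 0.124, Condition Alpha 0.0225, Condition Beta 0.015.
By Bayes' rule, posterior ∝ prior × likelihood:
  Condition Epsilon: 0.2 × 0.124 = 0.0248
  Condition Alpha: 0.34 × 0.0225 = 0.00765
  Condition Beta: 0.46 × 0.015 = 0.0069
Total = 0.03935.
P(Condition Beta | evidence) = 0.0069 / 0.03935 ≈ 0.1753.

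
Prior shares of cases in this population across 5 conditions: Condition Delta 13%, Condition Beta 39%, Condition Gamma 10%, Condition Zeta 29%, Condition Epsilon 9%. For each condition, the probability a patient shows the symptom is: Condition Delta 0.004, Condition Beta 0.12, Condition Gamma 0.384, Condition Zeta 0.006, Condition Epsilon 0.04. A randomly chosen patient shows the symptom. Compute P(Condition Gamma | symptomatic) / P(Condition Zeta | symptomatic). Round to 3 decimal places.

22.069

By Bayes' rule, posterior ∝ prior × likelihood:
  Condition Delta: 0.13 × 0.004 = 0.00052
  Condition Beta: 0.39 × 0.12 = 0.0468
  Condition Gamma: 0.1 × 0.384 = 0.0384
  Condition Zeta: 0.29 × 0.006 = 0.00174
  Condition Epsilon: 0.09 × 0.04 = 0.0036
Total = 0.09106.
The ratio is 0.0384 / 0.00174 (the normalizer cancels) = 22.069.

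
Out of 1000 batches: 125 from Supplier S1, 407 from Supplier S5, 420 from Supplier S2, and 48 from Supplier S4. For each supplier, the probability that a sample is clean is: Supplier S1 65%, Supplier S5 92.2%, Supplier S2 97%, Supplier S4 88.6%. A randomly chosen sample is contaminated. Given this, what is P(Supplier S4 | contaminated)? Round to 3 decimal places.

Taking complements, P(contaminated | each) = Supplier S1 0.35, Supplier S5 0.078, Supplier S2 0.03, Supplier S4 0.114.
Compute prior × likelihood for every hypothesis:
  Supplier S1: 0.125 × 0.35 = 0.04375
  Supplier S5: 0.407 × 0.078 = 0.031746
  Supplier S2: 0.42 × 0.03 = 0.0126
  Supplier S4: 0.048 × 0.114 = 0.005472
Normalizing constant = 0.093568.
P(Supplier S4 | evidence) = 0.005472 / 0.093568 ≈ 0.058.

0.058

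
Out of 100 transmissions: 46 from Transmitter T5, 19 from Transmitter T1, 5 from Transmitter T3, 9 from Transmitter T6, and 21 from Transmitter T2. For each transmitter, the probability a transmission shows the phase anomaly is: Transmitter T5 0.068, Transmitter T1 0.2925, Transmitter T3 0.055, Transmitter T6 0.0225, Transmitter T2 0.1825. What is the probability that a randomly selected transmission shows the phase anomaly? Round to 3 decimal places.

0.130

By Bayes' rule, posterior ∝ prior × likelihood:
  Transmitter T5: 0.46 × 0.068 = 0.03128
  Transmitter T1: 0.19 × 0.2925 = 0.055575
  Transmitter T3: 0.05 × 0.055 = 0.00275
  Transmitter T6: 0.09 × 0.0225 = 0.002025
  Transmitter T2: 0.21 × 0.1825 = 0.038325
P(anomaly) = 0.03128 + 0.055575 + 0.00275 + 0.002025 + 0.038325 = 0.129955 → 0.130.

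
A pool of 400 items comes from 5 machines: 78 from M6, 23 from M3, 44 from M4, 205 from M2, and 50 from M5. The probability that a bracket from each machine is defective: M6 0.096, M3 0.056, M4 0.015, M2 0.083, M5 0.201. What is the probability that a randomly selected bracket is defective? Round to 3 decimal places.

0.091

Compute prior × likelihood for every hypothesis:
  M6: 0.195 × 0.096 = 0.01872
  M3: 0.0575 × 0.056 = 0.00322
  M4: 0.11 × 0.015 = 0.00165
  M2: 0.5125 × 0.083 = 0.0425375
  M5: 0.125 × 0.201 = 0.025125
P(defective) = 0.01872 + 0.00322 + 0.00165 + 0.0425375 + 0.025125 = 0.0912525 → 0.091.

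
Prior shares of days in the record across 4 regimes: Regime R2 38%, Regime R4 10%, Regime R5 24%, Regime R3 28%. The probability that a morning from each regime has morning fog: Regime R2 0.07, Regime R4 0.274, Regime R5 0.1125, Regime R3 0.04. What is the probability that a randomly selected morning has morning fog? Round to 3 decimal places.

Unnormalized posteriors (prior × likelihood):
  Regime R2: 0.38 × 0.07 = 0.0266
  Regime R4: 0.1 × 0.274 = 0.0274
  Regime R5: 0.24 × 0.1125 = 0.027
  Regime R3: 0.28 × 0.04 = 0.0112
P(fog) = 0.0266 + 0.0274 + 0.027 + 0.0112 = 0.0922 → 0.092.

0.092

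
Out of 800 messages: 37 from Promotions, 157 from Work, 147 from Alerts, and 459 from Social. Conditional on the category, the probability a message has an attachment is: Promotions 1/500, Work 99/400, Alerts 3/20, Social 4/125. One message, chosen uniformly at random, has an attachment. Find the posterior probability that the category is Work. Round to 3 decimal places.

By Bayes' rule, posterior ∝ prior × likelihood:
  Promotions: 0.04625 × 0.002 = 0.0000925
  Work: 0.19625 × 0.2475 = 0.048571875
  Alerts: 0.18375 × 0.15 = 0.0275625
  Social: 0.57375 × 0.032 = 0.01836
Sum = 0.094586875.
P(Work | evidence) = 0.048571875 / 0.094586875 ≈ 0.514.

0.514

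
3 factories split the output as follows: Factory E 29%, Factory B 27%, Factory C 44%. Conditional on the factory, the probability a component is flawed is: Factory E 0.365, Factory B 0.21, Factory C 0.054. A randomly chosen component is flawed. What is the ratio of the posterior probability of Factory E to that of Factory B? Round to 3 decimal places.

Compute prior × likelihood for every hypothesis:
  Factory E: 0.29 × 0.365 = 0.10585
  Factory B: 0.27 × 0.21 = 0.0567
  Factory C: 0.44 × 0.054 = 0.02376
Normalizing constant = 0.18631.
The ratio is 0.10585 / 0.0567 (the normalizer cancels) = 1.867.

1.867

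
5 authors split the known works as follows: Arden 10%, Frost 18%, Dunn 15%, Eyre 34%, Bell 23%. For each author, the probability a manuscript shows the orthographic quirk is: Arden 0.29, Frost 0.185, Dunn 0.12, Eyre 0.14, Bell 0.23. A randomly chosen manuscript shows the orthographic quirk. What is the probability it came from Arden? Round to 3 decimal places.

By Bayes' rule, posterior ∝ prior × likelihood:
  Arden: 0.1 × 0.29 = 0.029
  Frost: 0.18 × 0.185 = 0.0333
  Dunn: 0.15 × 0.12 = 0.018
  Eyre: 0.34 × 0.14 = 0.0476
  Bell: 0.23 × 0.23 = 0.0529
Total = 0.1808.
P(Arden | evidence) = 0.029 / 0.1808 ≈ 0.160.

0.160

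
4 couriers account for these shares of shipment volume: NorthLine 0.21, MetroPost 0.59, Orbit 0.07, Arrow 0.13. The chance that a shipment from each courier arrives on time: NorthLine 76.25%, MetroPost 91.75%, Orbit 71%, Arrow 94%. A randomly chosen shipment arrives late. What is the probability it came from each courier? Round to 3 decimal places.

NorthLine 0.394, MetroPost 0.384, Orbit 0.160, Arrow 0.062

Taking complements, P(late | each) = NorthLine 0.2375, MetroPost 0.0825, Orbit 0.29, Arrow 0.06.
Unnormalized posteriors (prior × likelihood):
  NorthLine: 0.21 × 0.2375 = 0.049875
  MetroPost: 0.59 × 0.0825 = 0.048675
  Orbit: 0.07 × 0.29 = 0.0203
  Arrow: 0.13 × 0.06 = 0.0078
Normalizing constant = 0.12665.
P(NorthLine | late) = 0.049875/0.12665 ≈ 0.394
P(MetroPost | late) = 0.048675/0.12665 ≈ 0.384
P(Orbit | late) = 0.0203/0.12665 ≈ 0.160
P(Arrow | late) = 0.0078/0.12665 ≈ 0.062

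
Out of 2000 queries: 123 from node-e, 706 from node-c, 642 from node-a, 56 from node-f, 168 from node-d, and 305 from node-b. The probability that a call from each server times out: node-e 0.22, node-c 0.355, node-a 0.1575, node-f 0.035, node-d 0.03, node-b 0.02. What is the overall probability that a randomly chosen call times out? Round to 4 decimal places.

0.1960

Compute prior × likelihood for every hypothesis:
  node-e: 0.0615 × 0.22 = 0.01353
  node-c: 0.353 × 0.355 = 0.125315
  node-a: 0.321 × 0.1575 = 0.0505575
  node-f: 0.028 × 0.035 = 0.00098
  node-d: 0.084 × 0.03 = 0.00252
  node-b: 0.1525 × 0.02 = 0.00305
P(timeout) = 0.01353 + 0.125315 + 0.0505575 + 0.00098 + 0.00252 + 0.00305 = 0.1959525 → 0.1960.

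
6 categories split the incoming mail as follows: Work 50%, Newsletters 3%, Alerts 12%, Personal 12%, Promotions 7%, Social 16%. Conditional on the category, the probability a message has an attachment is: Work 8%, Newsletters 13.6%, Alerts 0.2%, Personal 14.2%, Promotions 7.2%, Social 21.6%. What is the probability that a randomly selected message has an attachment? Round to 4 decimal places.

Unnormalized posteriors (prior × likelihood):
  Work: 0.5 × 0.08 = 0.04
  Newsletters: 0.03 × 0.136 = 0.00408
  Alerts: 0.12 × 0.002 = 0.00024
  Personal: 0.12 × 0.142 = 0.01704
  Promotions: 0.07 × 0.072 = 0.00504
  Social: 0.16 × 0.216 = 0.03456
P(attachment) = 0.04 + 0.00408 + 0.00024 + 0.01704 + 0.00504 + 0.03456 = 0.10096 → 0.1010.

0.1010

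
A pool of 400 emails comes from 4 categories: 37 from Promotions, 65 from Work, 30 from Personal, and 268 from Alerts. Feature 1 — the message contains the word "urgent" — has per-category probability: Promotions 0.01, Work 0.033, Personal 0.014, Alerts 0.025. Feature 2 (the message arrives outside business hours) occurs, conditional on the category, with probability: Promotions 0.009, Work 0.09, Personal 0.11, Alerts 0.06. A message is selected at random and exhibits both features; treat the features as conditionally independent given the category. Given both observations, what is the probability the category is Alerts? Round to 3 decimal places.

By Bayes' rule, posterior ∝ prior × likelihood:
  Promotions: 0.0925 × 0.01 × 0.009 = 0.000008325
  Work: 0.1625 × 0.033 × 0.09 = 0.000482625
  Personal: 0.075 × 0.014 × 0.11 = 0.0001155
  Alerts: 0.67 × 0.025 × 0.06 = 0.001005
Sum = 0.00161145.
P(Alerts | evidence) = 0.001005 / 0.00161145 ≈ 0.624.

0.624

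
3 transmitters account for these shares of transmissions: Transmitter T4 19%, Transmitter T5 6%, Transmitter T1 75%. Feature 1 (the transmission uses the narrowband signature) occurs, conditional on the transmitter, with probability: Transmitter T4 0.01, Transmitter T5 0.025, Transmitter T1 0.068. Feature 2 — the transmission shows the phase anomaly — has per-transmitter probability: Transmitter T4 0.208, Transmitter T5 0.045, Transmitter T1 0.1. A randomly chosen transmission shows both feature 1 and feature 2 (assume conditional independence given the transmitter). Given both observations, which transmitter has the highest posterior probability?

By Bayes' rule, posterior ∝ prior × likelihood:
  Transmitter T4: 0.19 × 0.01 × 0.208 = 0.0003952
  Transmitter T5: 0.06 × 0.025 × 0.045 = 0.0000675
  Transmitter T1: 0.75 × 0.068 × 0.1 = 0.0051
Normalizing constant = 0.0055627.
Largest term belongs to Transmitter T1, so Transmitter T1 is most probable.

Transmitter T1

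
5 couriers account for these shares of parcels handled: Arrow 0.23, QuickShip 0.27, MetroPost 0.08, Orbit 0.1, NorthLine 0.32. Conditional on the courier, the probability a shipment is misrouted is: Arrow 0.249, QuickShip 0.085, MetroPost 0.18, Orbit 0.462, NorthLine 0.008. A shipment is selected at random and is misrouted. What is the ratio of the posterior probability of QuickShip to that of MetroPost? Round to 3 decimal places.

1.594

Unnormalized posteriors (prior × likelihood):
  Arrow: 0.23 × 0.249 = 0.05727
  QuickShip: 0.27 × 0.085 = 0.02295
  MetroPost: 0.08 × 0.18 = 0.0144
  Orbit: 0.1 × 0.462 = 0.0462
  NorthLine: 0.32 × 0.008 = 0.00256
Total = 0.14338.
The ratio is 0.02295 / 0.0144 (the normalizer cancels) = 1.594.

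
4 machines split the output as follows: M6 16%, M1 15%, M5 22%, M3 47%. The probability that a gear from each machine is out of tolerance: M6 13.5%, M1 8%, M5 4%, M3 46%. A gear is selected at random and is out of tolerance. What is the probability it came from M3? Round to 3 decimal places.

0.836

By Bayes' rule, posterior ∝ prior × likelihood:
  M6: 0.16 × 0.135 = 0.0216
  M1: 0.15 × 0.08 = 0.012
  M5: 0.22 × 0.04 = 0.0088
  M3: 0.47 × 0.46 = 0.2162
Total = 0.2586.
P(M3 | evidence) = 0.2162 / 0.2586 ≈ 0.836.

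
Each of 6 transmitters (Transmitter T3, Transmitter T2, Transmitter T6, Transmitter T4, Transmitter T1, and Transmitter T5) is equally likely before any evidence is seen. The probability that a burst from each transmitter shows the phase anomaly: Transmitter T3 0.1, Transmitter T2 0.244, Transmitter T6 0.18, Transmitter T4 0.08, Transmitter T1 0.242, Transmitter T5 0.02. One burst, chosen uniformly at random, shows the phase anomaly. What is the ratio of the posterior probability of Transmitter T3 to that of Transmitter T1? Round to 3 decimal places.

Since the prior is uniform, the posterior is proportional to the likelihood:
  Transmitter T3: 0.1
  Transmitter T2: 0.244
  Transmitter T6: 0.18
  Transmitter T4: 0.08
  Transmitter T1: 0.242
  Transmitter T5: 0.02
Sum = 0.866.
The ratio is 0.1 / 0.242 (the normalizer cancels) = 0.413.

0.413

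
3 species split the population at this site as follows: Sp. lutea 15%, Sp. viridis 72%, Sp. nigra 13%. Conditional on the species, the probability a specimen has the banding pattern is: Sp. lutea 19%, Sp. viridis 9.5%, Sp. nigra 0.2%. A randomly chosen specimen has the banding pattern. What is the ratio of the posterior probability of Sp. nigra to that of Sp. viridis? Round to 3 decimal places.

Prior × likelihood for each hypothesis:
  Sp. lutea: 0.15 × 0.19 = 0.0285
  Sp. viridis: 0.72 × 0.095 = 0.0684
  Sp. nigra: 0.13 × 0.002 = 0.00026
Normalizing constant = 0.09716.
The ratio is 0.00026 / 0.0684 (the normalizer cancels) = 0.004.

0.004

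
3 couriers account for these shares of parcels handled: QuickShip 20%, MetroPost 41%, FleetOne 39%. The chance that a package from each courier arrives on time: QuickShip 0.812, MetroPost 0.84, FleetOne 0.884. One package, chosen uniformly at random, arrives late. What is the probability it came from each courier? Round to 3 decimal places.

Taking complements, P(late | each) = QuickShip 0.188, MetroPost 0.16, FleetOne 0.116.
By Bayes' rule, posterior ∝ prior × likelihood:
  QuickShip: 0.2 × 0.188 = 0.0376
  MetroPost: 0.41 × 0.16 = 0.0656
  FleetOne: 0.39 × 0.116 = 0.04524
Normalizing constant = 0.14844.
P(QuickShip | late) = 0.0376/0.14844 ≈ 0.253
P(MetroPost | late) = 0.0656/0.14844 ≈ 0.442
P(FleetOne | late) = 0.04524/0.14844 ≈ 0.305
(Check: 0.253+0.442+0.305 = 1.000.)

QuickShip 0.253, MetroPost 0.442, FleetOne 0.305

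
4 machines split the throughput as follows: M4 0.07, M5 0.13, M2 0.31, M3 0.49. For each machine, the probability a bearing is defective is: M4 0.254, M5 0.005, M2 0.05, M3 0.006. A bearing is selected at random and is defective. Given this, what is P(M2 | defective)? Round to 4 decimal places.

0.4204

Prior × likelihood for each hypothesis:
  M4: 0.07 × 0.254 = 0.01778
  M5: 0.13 × 0.005 = 0.00065
  M2: 0.31 × 0.05 = 0.0155
  M3: 0.49 × 0.006 = 0.00294
Total = 0.03687.
P(M2 | evidence) = 0.0155 / 0.03687 ≈ 0.4204.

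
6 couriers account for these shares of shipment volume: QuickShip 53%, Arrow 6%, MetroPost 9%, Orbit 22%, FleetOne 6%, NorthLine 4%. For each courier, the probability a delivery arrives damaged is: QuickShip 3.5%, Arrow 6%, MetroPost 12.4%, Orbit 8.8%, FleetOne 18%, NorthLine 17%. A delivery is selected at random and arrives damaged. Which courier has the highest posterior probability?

By Bayes' rule, posterior ∝ prior × likelihood:
  QuickShip: 0.53 × 0.035 = 0.01855
  Arrow: 0.06 × 0.06 = 0.0036
  MetroPost: 0.09 × 0.124 = 0.01116
  Orbit: 0.22 × 0.088 = 0.01936
  FleetOne: 0.06 × 0.18 = 0.0108
  NorthLine: 0.04 × 0.17 = 0.0068
Total = 0.07027.
Largest term belongs to Orbit, so Orbit is most probable.

Orbit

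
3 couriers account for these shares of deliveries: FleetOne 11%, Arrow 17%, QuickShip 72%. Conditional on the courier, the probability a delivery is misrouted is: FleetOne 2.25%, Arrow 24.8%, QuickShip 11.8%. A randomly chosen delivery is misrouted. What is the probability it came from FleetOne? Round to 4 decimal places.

Unnormalized posteriors (prior × likelihood):
  FleetOne: 0.11 × 0.0225 = 0.002475
  Arrow: 0.17 × 0.248 = 0.04216
  QuickShip: 0.72 × 0.118 = 0.08496
Sum = 0.129595.
P(FleetOne | evidence) = 0.002475 / 0.129595 ≈ 0.0191.

0.0191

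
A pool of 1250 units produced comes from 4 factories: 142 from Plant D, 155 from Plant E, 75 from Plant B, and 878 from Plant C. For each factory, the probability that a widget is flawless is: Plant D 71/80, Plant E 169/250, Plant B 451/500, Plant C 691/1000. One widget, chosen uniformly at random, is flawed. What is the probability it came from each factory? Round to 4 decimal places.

Plant D 0.0463, Plant E 0.1456, Plant B 0.0213, Plant C 0.7867

Taking complements, P(flawed | each) = Plant D 0.1125, Plant E 0.324, Plant B 0.098, Plant C 0.309.
Compute prior × likelihood for every hypothesis:
  Plant D: 0.1136 × 0.1125 = 0.01278
  Plant E: 0.124 × 0.324 = 0.040176
  Plant B: 0.06 × 0.098 = 0.00588
  Plant C: 0.7024 × 0.309 = 0.2170416
Total = 0.2758776.
P(Plant D | flawed) = 0.01278/0.2758776 ≈ 0.0463
P(Plant E | flawed) = 0.040176/0.2758776 ≈ 0.1456
P(Plant B | flawed) = 0.00588/0.2758776 ≈ 0.0213
P(Plant C | flawed) = 0.2170416/0.2758776 ≈ 0.7867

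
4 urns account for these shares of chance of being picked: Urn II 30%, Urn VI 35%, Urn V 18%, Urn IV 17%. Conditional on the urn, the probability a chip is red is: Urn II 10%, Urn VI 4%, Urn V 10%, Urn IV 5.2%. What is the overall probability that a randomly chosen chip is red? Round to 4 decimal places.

Unnormalized posteriors (prior × likelihood):
  Urn II: 0.3 × 0.1 = 0.03
  Urn VI: 0.35 × 0.04 = 0.014
  Urn V: 0.18 × 0.1 = 0.018
  Urn IV: 0.17 × 0.052 = 0.00884
P(red) = 0.03 + 0.014 + 0.018 + 0.00884 = 0.07084 → 0.0708.

0.0708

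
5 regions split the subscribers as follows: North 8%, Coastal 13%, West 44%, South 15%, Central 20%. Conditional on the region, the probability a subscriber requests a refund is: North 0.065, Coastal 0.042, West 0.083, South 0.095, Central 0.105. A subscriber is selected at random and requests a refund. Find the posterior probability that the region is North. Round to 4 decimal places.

0.0631

Prior × likelihood for each hypothesis:
  North: 0.08 × 0.065 = 0.0052
  Coastal: 0.13 × 0.042 = 0.00546
  West: 0.44 × 0.083 = 0.03652
  South: 0.15 × 0.095 = 0.01425
  Central: 0.2 × 0.105 = 0.021
Normalizing constant = 0.08243.
P(North | evidence) = 0.0052 / 0.08243 ≈ 0.0631.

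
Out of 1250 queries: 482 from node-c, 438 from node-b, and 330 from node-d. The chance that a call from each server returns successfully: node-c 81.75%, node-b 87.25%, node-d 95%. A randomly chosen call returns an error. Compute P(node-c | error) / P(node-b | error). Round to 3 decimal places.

1.575

Taking complements, P(error | each) = node-c 0.1825, node-b 0.1275, node-d 0.05.
Compute prior × likelihood for every hypothesis:
  node-c: 0.3856 × 0.1825 = 0.070372
  node-b: 0.3504 × 0.1275 = 0.044676
  node-d: 0.264 × 0.05 = 0.0132
Normalizing constant = 0.128248.
The ratio is 0.070372 / 0.044676 (the normalizer cancels) = 1.575.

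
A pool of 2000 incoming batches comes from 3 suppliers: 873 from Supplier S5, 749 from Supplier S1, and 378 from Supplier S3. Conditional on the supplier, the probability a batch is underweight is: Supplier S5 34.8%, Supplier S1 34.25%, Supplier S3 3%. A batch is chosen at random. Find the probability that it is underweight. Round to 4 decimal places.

Unnormalized posteriors (prior × likelihood):
  Supplier S5: 0.4365 × 0.348 = 0.151902
  Supplier S1: 0.3745 × 0.3425 = 0.12826625
  Supplier S3: 0.189 × 0.03 = 0.00567
P(underweight) = 0.151902 + 0.12826625 + 0.00567 = 0.28583825 → 0.2858.

0.2858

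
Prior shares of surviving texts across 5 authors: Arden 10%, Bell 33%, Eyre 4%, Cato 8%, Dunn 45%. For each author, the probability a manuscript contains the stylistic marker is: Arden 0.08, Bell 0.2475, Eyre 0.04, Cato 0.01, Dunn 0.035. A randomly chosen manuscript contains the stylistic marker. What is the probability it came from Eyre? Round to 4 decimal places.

Compute prior × likelihood for every hypothesis:
  Arden: 0.1 × 0.08 = 0.008
  Bell: 0.33 × 0.2475 = 0.081675
  Eyre: 0.04 × 0.04 = 0.0016
  Cato: 0.08 × 0.01 = 0.0008
  Dunn: 0.45 × 0.035 = 0.01575
Sum = 0.107825.
P(Eyre | evidence) = 0.0016 / 0.107825 ≈ 0.0148.

0.0148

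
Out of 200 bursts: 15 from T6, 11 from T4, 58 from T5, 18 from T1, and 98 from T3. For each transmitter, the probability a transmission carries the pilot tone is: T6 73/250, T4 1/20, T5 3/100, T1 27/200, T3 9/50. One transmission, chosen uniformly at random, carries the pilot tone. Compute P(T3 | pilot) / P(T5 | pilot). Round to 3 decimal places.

Prior × likelihood for each hypothesis:
  T6: 0.075 × 0.292 = 0.0219
  T4: 0.055 × 0.05 = 0.00275
  T5: 0.29 × 0.03 = 0.0087
  T1: 0.09 × 0.135 = 0.01215
  T3: 0.49 × 0.18 = 0.0882
Sum = 0.1337.
The ratio is 0.0882 / 0.0087 (the normalizer cancels) = 10.138.

10.138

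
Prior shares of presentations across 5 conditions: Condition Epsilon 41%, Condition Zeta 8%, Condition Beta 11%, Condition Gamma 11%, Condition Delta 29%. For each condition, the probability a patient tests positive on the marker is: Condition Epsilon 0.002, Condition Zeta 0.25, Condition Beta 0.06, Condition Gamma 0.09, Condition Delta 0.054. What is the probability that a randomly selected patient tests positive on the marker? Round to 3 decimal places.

0.053

Compute prior × likelihood for every hypothesis:
  Condition Epsilon: 0.41 × 0.002 = 0.00082
  Condition Zeta: 0.08 × 0.25 = 0.02
  Condition Beta: 0.11 × 0.06 = 0.0066
  Condition Gamma: 0.11 × 0.09 = 0.0099
  Condition Delta: 0.29 × 0.054 = 0.01566
P(marker-positive) = 0.00082 + 0.02 + 0.0066 + 0.0099 + 0.01566 = 0.05298 → 0.053.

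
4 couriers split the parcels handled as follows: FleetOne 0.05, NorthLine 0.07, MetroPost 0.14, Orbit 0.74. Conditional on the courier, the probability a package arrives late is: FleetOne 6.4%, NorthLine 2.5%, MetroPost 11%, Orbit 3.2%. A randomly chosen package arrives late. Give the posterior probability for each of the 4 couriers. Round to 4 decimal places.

FleetOne 0.0727, NorthLine 0.0397, MetroPost 0.3498, Orbit 0.5378

Prior × likelihood for each hypothesis:
  FleetOne: 0.05 × 0.064 = 0.0032
  NorthLine: 0.07 × 0.025 = 0.00175
  MetroPost: 0.14 × 0.11 = 0.0154
  Orbit: 0.74 × 0.032 = 0.02368
Total = 0.04403.
P(FleetOne | late) = 0.0032/0.04403 ≈ 0.0727
P(NorthLine | late) = 0.00175/0.04403 ≈ 0.0397
P(MetroPost | late) = 0.0154/0.04403 ≈ 0.3498
P(Orbit | late) = 0.02368/0.04403 ≈ 0.5378
(Check: 0.0727+0.0397+0.3498+0.5378 = 1.0000.)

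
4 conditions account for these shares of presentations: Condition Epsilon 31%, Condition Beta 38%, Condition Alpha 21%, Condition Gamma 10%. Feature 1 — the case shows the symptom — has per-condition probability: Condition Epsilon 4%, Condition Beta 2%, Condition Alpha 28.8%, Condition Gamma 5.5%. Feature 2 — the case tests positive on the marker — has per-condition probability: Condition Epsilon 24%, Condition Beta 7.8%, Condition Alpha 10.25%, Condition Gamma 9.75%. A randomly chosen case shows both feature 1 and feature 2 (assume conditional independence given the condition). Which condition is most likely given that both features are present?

Condition Alpha

Prior × likelihood for each hypothesis:
  Condition Epsilon: 0.31 × 0.04 × 0.24 = 0.002976
  Condition Beta: 0.38 × 0.02 × 0.078 = 0.0005928
  Condition Alpha: 0.21 × 0.288 × 0.1025 = 0.0061992
  Condition Gamma: 0.1 × 0.055 × 0.0975 = 0.00053625
Total = 0.01030425.
Largest term belongs to Condition Alpha, so Condition Alpha is most probable.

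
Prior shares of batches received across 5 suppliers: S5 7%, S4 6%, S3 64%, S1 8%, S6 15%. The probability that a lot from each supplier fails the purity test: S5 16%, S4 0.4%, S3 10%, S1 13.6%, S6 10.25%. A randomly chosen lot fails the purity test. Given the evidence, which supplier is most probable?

S3

Prior × likelihood for each hypothesis:
  S5: 0.07 × 0.16 = 0.0112
  S4: 0.06 × 0.004 = 0.00024
  S3: 0.64 × 0.1 = 0.064
  S1: 0.08 × 0.136 = 0.01088
  S6: 0.15 × 0.1025 = 0.015375
Total = 0.101695.
Largest term belongs to S3, so S3 is most probable.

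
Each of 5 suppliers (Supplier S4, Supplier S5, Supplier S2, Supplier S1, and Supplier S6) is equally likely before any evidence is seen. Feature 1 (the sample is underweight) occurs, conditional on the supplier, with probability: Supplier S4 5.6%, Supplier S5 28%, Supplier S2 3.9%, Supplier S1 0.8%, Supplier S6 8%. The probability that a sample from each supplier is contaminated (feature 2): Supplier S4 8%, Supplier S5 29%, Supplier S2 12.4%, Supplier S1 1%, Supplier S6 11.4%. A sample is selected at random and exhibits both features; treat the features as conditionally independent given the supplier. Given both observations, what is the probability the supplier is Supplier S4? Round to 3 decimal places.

0.045

Since the prior is uniform, the posterior is proportional to the likelihood:
  Supplier S4: 0.056 × 0.08 = 0.00448
  Supplier S5: 0.28 × 0.29 = 0.0812
  Supplier S2: 0.039 × 0.124 = 0.004836
  Supplier S1: 0.008 × 0.01 = 0.00008
  Supplier S6: 0.08 × 0.114 = 0.00912
Total = 0.099716.
P(Supplier S4 | evidence) = 0.00448 / 0.099716 ≈ 0.045.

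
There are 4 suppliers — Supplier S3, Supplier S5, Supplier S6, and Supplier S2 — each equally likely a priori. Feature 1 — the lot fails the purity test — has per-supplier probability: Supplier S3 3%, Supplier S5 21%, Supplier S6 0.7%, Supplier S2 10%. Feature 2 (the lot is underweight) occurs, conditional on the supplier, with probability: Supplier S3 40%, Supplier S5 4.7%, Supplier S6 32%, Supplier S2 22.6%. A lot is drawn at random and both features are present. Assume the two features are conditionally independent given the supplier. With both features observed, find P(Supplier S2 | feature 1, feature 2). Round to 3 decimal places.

0.484

With a uniform prior (1/4 each), posterior ∝ likelihood:
  Supplier S3: 0.03 × 0.4 = 0.012
  Supplier S5: 0.21 × 0.047 = 0.00987
  Supplier S6: 0.007 × 0.32 = 0.00224
  Supplier S2: 0.1 × 0.226 = 0.0226
Total = 0.04671.
P(Supplier S2 | evidence) = 0.0226 / 0.04671 ≈ 0.484.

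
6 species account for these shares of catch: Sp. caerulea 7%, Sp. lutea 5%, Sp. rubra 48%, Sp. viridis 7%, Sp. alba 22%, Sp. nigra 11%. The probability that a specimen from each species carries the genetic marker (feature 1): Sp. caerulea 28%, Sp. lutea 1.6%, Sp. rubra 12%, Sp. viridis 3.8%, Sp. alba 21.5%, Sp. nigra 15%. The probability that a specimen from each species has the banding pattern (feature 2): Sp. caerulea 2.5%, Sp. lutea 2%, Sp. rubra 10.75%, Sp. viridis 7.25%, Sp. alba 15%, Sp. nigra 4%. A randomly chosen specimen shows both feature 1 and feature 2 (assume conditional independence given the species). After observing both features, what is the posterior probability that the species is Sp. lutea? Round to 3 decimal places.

0.001

By Bayes' rule, posterior ∝ prior × likelihood:
  Sp. caerulea: 0.07 × 0.28 × 0.025 = 0.00049
  Sp. lutea: 0.05 × 0.016 × 0.02 = 0.000016
  Sp. rubra: 0.48 × 0.12 × 0.1075 = 0.006192
  Sp. viridis: 0.07 × 0.038 × 0.0725 = 0.00019285
  Sp. alba: 0.22 × 0.215 × 0.15 = 0.007095
  Sp. nigra: 0.11 × 0.15 × 0.04 = 0.00066
Sum = 0.01464585.
P(Sp. lutea | evidence) = 0.000016 / 0.01464585 ≈ 0.001.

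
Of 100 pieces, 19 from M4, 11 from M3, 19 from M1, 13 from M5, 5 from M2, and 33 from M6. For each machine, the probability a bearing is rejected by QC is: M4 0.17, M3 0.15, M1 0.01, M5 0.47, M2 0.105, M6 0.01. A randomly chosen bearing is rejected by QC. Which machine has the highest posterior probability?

Prior × likelihood for each hypothesis:
  M4: 0.19 × 0.17 = 0.0323
  M3: 0.11 × 0.15 = 0.0165
  M1: 0.19 × 0.01 = 0.0019
  M5: 0.13 × 0.47 = 0.0611
  M2: 0.05 × 0.105 = 0.00525
  M6: 0.33 × 0.01 = 0.0033
Total = 0.12035.
Largest term belongs to M5, so M5 is most probable.

M5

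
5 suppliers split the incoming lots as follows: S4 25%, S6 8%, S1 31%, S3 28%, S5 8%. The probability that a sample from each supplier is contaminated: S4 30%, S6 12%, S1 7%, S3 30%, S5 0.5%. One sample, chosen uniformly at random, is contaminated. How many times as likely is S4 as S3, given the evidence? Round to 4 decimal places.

0.8929

By Bayes' rule, posterior ∝ prior × likelihood:
  S4: 0.25 × 0.3 = 0.075
  S6: 0.08 × 0.12 = 0.0096
  S1: 0.31 × 0.07 = 0.0217
  S3: 0.28 × 0.3 = 0.084
  S5: 0.08 × 0.005 = 0.0004
Normalizing constant = 0.1907.
The ratio is 0.075 / 0.084 (the normalizer cancels) = 0.8929.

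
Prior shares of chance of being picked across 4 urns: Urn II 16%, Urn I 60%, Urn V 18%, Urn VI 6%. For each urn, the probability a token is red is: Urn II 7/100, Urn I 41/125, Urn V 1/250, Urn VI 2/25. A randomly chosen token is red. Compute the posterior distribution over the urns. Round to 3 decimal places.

Urn II 0.052, Urn I 0.922, Urn V 0.003, Urn VI 0.022

Compute prior × likelihood for every hypothesis:
  Urn II: 0.16 × 0.07 = 0.0112
  Urn I: 0.6 × 0.328 = 0.1968
  Urn V: 0.18 × 0.004 = 0.00072
  Urn VI: 0.06 × 0.08 = 0.0048
Sum = 0.21352.
P(Urn II | red) = 0.0112/0.21352 ≈ 0.052
P(Urn I | red) = 0.1968/0.21352 ≈ 0.922
P(Urn V | red) = 0.00072/0.21352 ≈ 0.003
P(Urn VI | red) = 0.0048/0.21352 ≈ 0.022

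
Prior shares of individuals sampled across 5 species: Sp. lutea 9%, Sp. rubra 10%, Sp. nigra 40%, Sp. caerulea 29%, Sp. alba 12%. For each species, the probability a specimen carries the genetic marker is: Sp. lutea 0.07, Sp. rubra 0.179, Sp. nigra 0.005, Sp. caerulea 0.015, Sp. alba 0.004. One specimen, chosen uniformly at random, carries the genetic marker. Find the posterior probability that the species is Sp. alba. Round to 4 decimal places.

0.0155

Prior × likelihood for each hypothesis:
  Sp. lutea: 0.09 × 0.07 = 0.0063
  Sp. rubra: 0.1 × 0.179 = 0.0179
  Sp. nigra: 0.4 × 0.005 = 0.002
  Sp. caerulea: 0.29 × 0.015 = 0.00435
  Sp. alba: 0.12 × 0.004 = 0.00048
Normalizing constant = 0.03103.
P(Sp. alba | evidence) = 0.00048 / 0.03103 ≈ 0.0155.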